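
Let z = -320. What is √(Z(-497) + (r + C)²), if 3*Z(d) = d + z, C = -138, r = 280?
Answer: 5*√7161/3 ≈ 141.04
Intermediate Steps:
Z(d) = -320/3 + d/3 (Z(d) = (d - 320)/3 = (-320 + d)/3 = -320/3 + d/3)
√(Z(-497) + (r + C)²) = √((-320/3 + (⅓)*(-497)) + (280 - 138)²) = √((-320/3 - 497/3) + 142²) = √(-817/3 + 20164) = √(59675/3) = 5*√7161/3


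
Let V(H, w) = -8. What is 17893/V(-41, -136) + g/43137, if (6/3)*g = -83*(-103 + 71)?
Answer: -771839717/345096 ≈ -2236.6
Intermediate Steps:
g = 1328 (g = (-83*(-103 + 71))/2 = (-83*(-32))/2 = (½)*2656 = 1328)
17893/V(-41, -136) + g/43137 = 17893/(-8) + 1328/43137 = 17893*(-⅛) + 1328*(1/43137) = -17893/8 + 1328/43137 = -771839717/345096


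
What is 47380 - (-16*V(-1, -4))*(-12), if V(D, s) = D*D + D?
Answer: 47380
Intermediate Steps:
V(D, s) = D + D**2 (V(D, s) = D**2 + D = D + D**2)
47380 - (-16*V(-1, -4))*(-12) = 47380 - (-(-16)*(1 - 1))*(-12) = 47380 - (-(-16)*0)*(-12) = 47380 - (-16*0)*(-12) = 47380 - 0*(-12) = 47380 - 1*0 = 47380 + 0 = 47380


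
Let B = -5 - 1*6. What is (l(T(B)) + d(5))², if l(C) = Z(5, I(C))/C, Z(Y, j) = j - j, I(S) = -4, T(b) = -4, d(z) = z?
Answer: 25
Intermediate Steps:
B = -11 (B = -5 - 6 = -11)
Z(Y, j) = 0
l(C) = 0 (l(C) = 0/C = 0)
(l(T(B)) + d(5))² = (0 + 5)² = 5² = 25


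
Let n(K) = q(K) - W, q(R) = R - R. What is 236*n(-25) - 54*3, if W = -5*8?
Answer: 9278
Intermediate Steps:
q(R) = 0
W = -40
n(K) = 40 (n(K) = 0 - 1*(-40) = 0 + 40 = 40)
236*n(-25) - 54*3 = 236*40 - 54*3 = 9440 - 162 = 9278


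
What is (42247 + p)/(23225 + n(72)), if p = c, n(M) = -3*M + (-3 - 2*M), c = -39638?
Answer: 2609/22862 ≈ 0.11412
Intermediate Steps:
n(M) = -3 - 5*M
p = -39638
(42247 + p)/(23225 + n(72)) = (42247 - 39638)/(23225 + (-3 - 5*72)) = 2609/(23225 + (-3 - 360)) = 2609/(23225 - 363) = 2609/22862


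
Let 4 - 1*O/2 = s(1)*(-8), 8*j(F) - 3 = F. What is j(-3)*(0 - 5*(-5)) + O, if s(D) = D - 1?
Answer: 8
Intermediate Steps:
s(D) = -1 + D
j(F) = 3/8 + F/8
O = 8 (O = 8 - 2*(-1 + 1)*(-8) = 8 - 0*(-8) = 8 - 2*0 = 8 + 0 = 8)
j(-3)*(0 - 5*(-5)) + O = (3/8 + (1/8)*(-3))*(0 - 5*(-5)) + 8 = (3/8 - 3/8)*(0 + 25) + 8 = 0*25 + 8 = 0 + 8 = 8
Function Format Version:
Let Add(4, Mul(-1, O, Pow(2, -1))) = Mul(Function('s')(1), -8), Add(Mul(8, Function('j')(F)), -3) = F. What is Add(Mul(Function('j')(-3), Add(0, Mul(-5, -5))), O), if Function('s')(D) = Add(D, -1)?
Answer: 8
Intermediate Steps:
Function('s')(D) = Add(-1, D)
Function('j')(F) = Add(Rational(3, 8), Mul(Rational(1, 8), F))
O = 8 (O = Add(8, Mul(-2, Mul(Add(-1, 1), -8))) = Add(8, Mul(-2, Mul(0, -8))) = Add(8, Mul(-2, 0)) = Add(8, 0) = 8)
Add(Mul(Function('j')(-3), Add(0, Mul(-5, -5))), O) = Add(Mul(Add(Rational(3, 8), Mul(Rational(1, 8), -3)), Add(0, Mul(-5, -5))), 8) = Add(Mul(Add(Rational(3, 8), Rational(-3, 8)), Add(0, 25)), 8) = Add(Mul(0, 25), 8) = Add(0, 8) = 8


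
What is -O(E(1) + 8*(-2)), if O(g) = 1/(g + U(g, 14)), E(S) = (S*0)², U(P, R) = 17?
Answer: -1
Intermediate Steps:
E(S) = 0 (E(S) = 0² = 0)
O(g) = 1/(17 + g) (O(g) = 1/(g + 17) = 1/(17 + g))
-O(E(1) + 8*(-2)) = -1/(17 + (0 + 8*(-2))) = -1/(17 + (0 - 16)) = -1/(17 - 16) = -1/1 = -1*1 = -1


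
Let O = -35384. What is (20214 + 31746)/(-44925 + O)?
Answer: -51960/80309 ≈ -0.64700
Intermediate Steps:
(20214 + 31746)/(-44925 + O) = (20214 + 31746)/(-44925 - 35384) = 51960/(-80309) = 51960*(-1/80309) = -51960/80309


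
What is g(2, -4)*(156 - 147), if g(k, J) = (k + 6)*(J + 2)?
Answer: -144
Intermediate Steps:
g(k, J) = (2 + J)*(6 + k) (g(k, J) = (6 + k)*(2 + J) = (2 + J)*(6 + k))
g(2, -4)*(156 - 147) = (12 + 2*2 + 6*(-4) - 4*2)*(156 - 147) = (12 + 4 - 24 - 8)*9 = -16*9 = -144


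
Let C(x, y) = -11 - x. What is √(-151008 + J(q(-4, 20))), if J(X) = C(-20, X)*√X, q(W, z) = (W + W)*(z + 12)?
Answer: 4*√(-9438 + 9*I) ≈ 0.18528 + 388.6*I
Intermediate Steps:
q(W, z) = 2*W*(12 + z) (q(W, z) = (2*W)*(12 + z) = 2*W*(12 + z))
J(X) = 9*√X (J(X) = (-11 - 1*(-20))*√X = (-11 + 20)*√X = 9*√X)
√(-151008 + J(q(-4, 20))) = √(-151008 + 9*√(2*(-4)*(12 + 20))) = √(-151008 + 9*√(2*(-4)*32)) = √(-151008 + 9*√(-256)) = √(-151008 + 9*(16*I)) = √(-151008 + 144*I)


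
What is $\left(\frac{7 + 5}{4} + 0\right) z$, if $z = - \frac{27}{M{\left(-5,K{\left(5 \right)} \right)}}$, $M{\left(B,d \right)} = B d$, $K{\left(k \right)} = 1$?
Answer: $\frac{81}{5} \approx 16.2$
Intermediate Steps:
$z = \frac{27}{5}$ ($z = - \frac{27}{\left(-5\right) 1} = - \frac{27}{-5} = \left(-27\right) \left(- \frac{1}{5}\right) = \frac{27}{5} \approx 5.4$)
$\left(\frac{7 + 5}{4} + 0\right) z = \left(\frac{7 + 5}{4} + 0\right) \frac{27}{5} = \left(\frac{1}{4} \cdot 12 + 0\right) \frac{27}{5} = \left(3 + 0\right) \frac{27}{5} = 3 \cdot \frac{27}{5} = \frac{81}{5}$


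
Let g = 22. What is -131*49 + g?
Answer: -6397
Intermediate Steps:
-131*49 + g = -131*49 + 22 = -6419 + 22 = -6397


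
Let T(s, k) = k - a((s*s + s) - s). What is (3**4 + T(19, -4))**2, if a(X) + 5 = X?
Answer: 77841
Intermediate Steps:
a(X) = -5 + X
T(s, k) = 5 + k - s**2 (T(s, k) = k - (-5 + ((s*s + s) - s)) = k - (-5 + ((s**2 + s) - s)) = k - (-5 + ((s + s**2) - s)) = k - (-5 + s**2) = k + (5 - s**2) = 5 + k - s**2)
(3**4 + T(19, -4))**2 = (3**4 + (5 - 4 - 1*19**2))**2 = (81 + (5 - 4 - 1*361))**2 = (81 + (5 - 4 - 361))**2 = (81 - 360)**2 = (-279)**2 = 77841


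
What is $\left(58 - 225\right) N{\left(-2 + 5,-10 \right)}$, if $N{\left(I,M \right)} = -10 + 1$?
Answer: $1503$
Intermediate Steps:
$N{\left(I,M \right)} = -9$
$\left(58 - 225\right) N{\left(-2 + 5,-10 \right)} = \left(58 - 225\right) \left(-9\right) = \left(-167\right) \left(-9\right) = 1503$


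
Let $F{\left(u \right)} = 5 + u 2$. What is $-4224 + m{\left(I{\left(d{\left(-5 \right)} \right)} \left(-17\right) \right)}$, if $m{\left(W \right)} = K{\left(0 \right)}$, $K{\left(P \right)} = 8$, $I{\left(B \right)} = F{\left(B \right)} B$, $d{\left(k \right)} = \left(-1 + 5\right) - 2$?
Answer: $-4216$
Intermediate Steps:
$F{\left(u \right)} = 5 + 2 u$
$d{\left(k \right)} = 2$ ($d{\left(k \right)} = 4 - 2 = 2$)
$I{\left(B \right)} = B \left(5 + 2 B\right)$ ($I{\left(B \right)} = \left(5 + 2 B\right) B = B \left(5 + 2 B\right)$)
$m{\left(W \right)} = 8$
$-4224 + m{\left(I{\left(d{\left(-5 \right)} \right)} \left(-17\right) \right)} = -4224 + 8 = -4216$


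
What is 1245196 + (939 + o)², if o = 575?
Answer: 3537392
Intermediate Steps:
1245196 + (939 + o)² = 1245196 + (939 + 575)² = 1245196 + 1514² = 1245196 + 2292196 = 3537392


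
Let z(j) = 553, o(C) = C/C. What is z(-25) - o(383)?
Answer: 552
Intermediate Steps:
o(C) = 1
z(-25) - o(383) = 553 - 1*1 = 553 - 1 = 552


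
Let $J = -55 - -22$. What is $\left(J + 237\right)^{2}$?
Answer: $41616$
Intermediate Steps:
$J = -33$ ($J = -55 + 22 = -33$)
$\left(J + 237\right)^{2} = \left(-33 + 237\right)^{2} = 204^{2} = 41616$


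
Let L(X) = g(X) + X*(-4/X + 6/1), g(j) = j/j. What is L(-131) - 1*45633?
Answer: -46422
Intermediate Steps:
g(j) = 1
L(X) = 1 + X*(6 - 4/X) (L(X) = 1 + X*(-4/X + 6/1) = 1 + X*(-4/X + 6*1) = 1 + X*(-4/X + 6) = 1 + X*(6 - 4/X))
L(-131) - 1*45633 = (-3 + 6*(-131)) - 1*45633 = (-3 - 786) - 45633 = -789 - 45633 = -46422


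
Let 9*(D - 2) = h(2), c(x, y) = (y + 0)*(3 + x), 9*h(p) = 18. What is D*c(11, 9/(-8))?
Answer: -35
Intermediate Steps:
h(p) = 2 (h(p) = (⅑)*18 = 2)
c(x, y) = y*(3 + x)
D = 20/9 (D = 2 + (⅑)*2 = 2 + 2/9 = 20/9 ≈ 2.2222)
D*c(11, 9/(-8)) = 20*((9/(-8))*(3 + 11))/9 = 20*((9*(-⅛))*14)/9 = 20*(-9/8*14)/9 = (20/9)*(-63/4) = -35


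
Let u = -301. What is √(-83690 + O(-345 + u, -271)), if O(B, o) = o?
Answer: 3*I*√9329 ≈ 289.76*I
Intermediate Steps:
√(-83690 + O(-345 + u, -271)) = √(-83690 - 271) = √(-83961) = 3*I*√9329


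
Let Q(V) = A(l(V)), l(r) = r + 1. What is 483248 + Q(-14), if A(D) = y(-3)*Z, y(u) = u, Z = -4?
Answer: 483260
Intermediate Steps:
l(r) = 1 + r
A(D) = 12 (A(D) = -3*(-4) = 12)
Q(V) = 12
483248 + Q(-14) = 483248 + 12 = 483260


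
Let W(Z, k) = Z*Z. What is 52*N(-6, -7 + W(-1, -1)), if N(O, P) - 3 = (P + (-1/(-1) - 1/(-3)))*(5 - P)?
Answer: -7540/3 ≈ -2513.3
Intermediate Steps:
W(Z, k) = Z²
N(O, P) = 3 + (5 - P)*(4/3 + P) (N(O, P) = 3 + (P + (-1/(-1) - 1/(-3)))*(5 - P) = 3 + (P + (-1*(-1) - 1*(-⅓)))*(5 - P) = 3 + (P + (1 + ⅓))*(5 - P) = 3 + (P + 4/3)*(5 - P) = 3 + (4/3 + P)*(5 - P) = 3 + (5 - P)*(4/3 + P))
52*N(-6, -7 + W(-1, -1)) = 52*(29/3 - (-7 + (-1)²)² + 11*(-7 + (-1)²)/3) = 52*(29/3 - (-7 + 1)² + 11*(-7 + 1)/3) = 52*(29/3 - 1*(-6)² + (11/3)*(-6)) = 52*(29/3 - 1*36 - 22) = 52*(29/3 - 36 - 22) = 52*(-145/3) = -7540/3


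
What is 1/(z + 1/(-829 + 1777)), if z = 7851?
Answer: 948/7442749 ≈ 0.00012737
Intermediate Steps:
1/(z + 1/(-829 + 1777)) = 1/(7851 + 1/(-829 + 1777)) = 1/(7851 + 1/948) = 1/(7442749/948) = 948/7442749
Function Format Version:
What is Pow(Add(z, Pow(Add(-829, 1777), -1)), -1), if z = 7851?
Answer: Rational(948, 7442749) ≈ 0.00012737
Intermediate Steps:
Pow(Add(z, Pow(Add(-829, 1777), -1)), -1) = Pow(Add(7851, Pow(Add(-829, 1777), -1)), -1) = Pow(Add(7851, Pow(948, -1)), -1) = Pow(Add(7851, Rational(1, 948)), -1) = Pow(Rational(7442749, 948), -1) = Rational(948, 7442749)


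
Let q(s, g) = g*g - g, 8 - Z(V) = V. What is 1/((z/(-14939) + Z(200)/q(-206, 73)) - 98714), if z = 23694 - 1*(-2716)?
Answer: -3271641/322962672976 ≈ -1.0130e-5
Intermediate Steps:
Z(V) = 8 - V
z = 26410 (z = 23694 + 2716 = 26410)
q(s, g) = g² - g
1/((z/(-14939) + Z(200)/q(-206, 73)) - 98714) = 1/((26410/(-14939) + (8 - 1*200)/((73*(-1 + 73)))) - 98714) = 1/((26410*(-1/14939) + (8 - 200)/((73*72))) - 98714) = 1/((-26410/14939 - 192/5256) - 98714) = 1/((-26410/14939 - 192*1/5256) - 98714) = 1/((-26410/14939 - 8/219) - 98714) = 1/(-5903302/3271641 - 98714) = 1/(-322962672976/3271641) = -3271641/322962672976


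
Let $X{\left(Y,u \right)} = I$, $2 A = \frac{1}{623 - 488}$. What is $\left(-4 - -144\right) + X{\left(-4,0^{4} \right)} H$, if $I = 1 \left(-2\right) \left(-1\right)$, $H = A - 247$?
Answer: $- \frac{47789}{135} \approx -353.99$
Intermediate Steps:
$A = \frac{1}{270}$ ($A = \frac{1}{2 \left(623 - 488\right)} = \frac{1}{2 \cdot 135} = \frac{1}{2} \cdot \frac{1}{135} = \frac{1}{270} \approx 0.0037037$)
$H = - \frac{66689}{270}$ ($H = \frac{1}{270} - 247 = - \frac{66689}{270} \approx -247.0$)
$I = 2$ ($I = \left(-2\right) \left(-1\right) = 2$)
$X{\left(Y,u \right)} = 2$
$\left(-4 - -144\right) + X{\left(-4,0^{4} \right)} H = \left(-4 - -144\right) + 2 \left(- \frac{66689}{270}\right) = \left(-4 + 144\right) - \frac{66689}{135} = 140 - \frac{66689}{135} = - \frac{47789}{135}$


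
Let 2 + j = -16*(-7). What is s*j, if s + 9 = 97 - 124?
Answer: -3960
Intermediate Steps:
j = 110 (j = -2 - 16*(-7) = -2 + 112 = 110)
s = -36 (s = -9 + (97 - 124) = -9 - 27 = -36)
s*j = -36*110 = -3960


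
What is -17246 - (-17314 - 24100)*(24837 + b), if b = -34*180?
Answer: 775128592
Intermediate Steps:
b = -6120
-17246 - (-17314 - 24100)*(24837 + b) = -17246 - (-17314 - 24100)*(24837 - 6120) = -17246 - (-41414)*18717 = -17246 - 1*(-775145838) = -17246 + 775145838 = 775128592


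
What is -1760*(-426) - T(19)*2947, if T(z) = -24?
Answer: 820488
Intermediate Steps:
-1760*(-426) - T(19)*2947 = -1760*(-426) - (-24)*2947 = 749760 - 1*(-70728) = 749760 + 70728 = 820488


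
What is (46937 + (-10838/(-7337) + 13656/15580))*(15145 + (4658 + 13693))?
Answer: 44932029396619368/28577615 ≈ 1.5723e+9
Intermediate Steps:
(46937 + (-10838/(-7337) + 13656/15580))*(15145 + (4658 + 13693)) = (46937 + (-10838*(-1/7337) + 13656*(1/15580)))*(15145 + 18351) = (46937 + (10838/7337 + 3414/3895))*33496 = (46937 + 67262528/28577615)*33496 = (1341414777783/28577615)*33496 = 44932029396619368/28577615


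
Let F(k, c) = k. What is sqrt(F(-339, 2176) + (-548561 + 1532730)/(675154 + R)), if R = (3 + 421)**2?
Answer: I*sqrt(246935502757930)/854930 ≈ 18.381*I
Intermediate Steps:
R = 179776 (R = 424**2 = 179776)
sqrt(F(-339, 2176) + (-548561 + 1532730)/(675154 + R)) = sqrt(-339 + (-548561 + 1532730)/(675154 + 179776)) = sqrt(-339 + 984169/854930) = sqrt(-288837101/854930) = I*sqrt(246935502757930)/854930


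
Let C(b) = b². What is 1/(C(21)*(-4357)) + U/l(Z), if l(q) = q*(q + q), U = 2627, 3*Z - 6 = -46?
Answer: 45428531791/6148598400 ≈ 7.3884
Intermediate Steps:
Z = -40/3 (Z = 2 + (⅓)*(-46) = 2 - 46/3 = -40/3 ≈ -13.333)
l(q) = 2*q² (l(q) = q*(2*q) = 2*q²)
1/(C(21)*(-4357)) + U/l(Z) = 1/(21²*(-4357)) + 2627/((2*(-40/3)²)) = -1/4357/441 + 2627/((2*(1600/9))) = (1/441)*(-1/4357) + 2627/(3200/9) = -1/1921437 + 2627*(9/3200) = -1/1921437 + 23643/3200 = 45428531791/6148598400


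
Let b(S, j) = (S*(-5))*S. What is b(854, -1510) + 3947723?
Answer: 301143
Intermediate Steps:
b(S, j) = -5*S² (b(S, j) = (-5*S)*S = -5*S²)
b(854, -1510) + 3947723 = -5*854² + 3947723 = -5*729316 + 3947723 = -3646580 + 3947723 = 301143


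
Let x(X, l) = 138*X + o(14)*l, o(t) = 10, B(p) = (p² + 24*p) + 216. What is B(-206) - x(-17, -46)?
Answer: 40514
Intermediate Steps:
B(p) = 216 + p² + 24*p
x(X, l) = 10*l + 138*X (x(X, l) = 138*X + 10*l = 10*l + 138*X)
B(-206) - x(-17, -46) = (216 + (-206)² + 24*(-206)) - (10*(-46) + 138*(-17)) = (216 + 42436 - 4944) - (-460 - 2346) = 37708 - 1*(-2806) = 37708 + 2806 = 40514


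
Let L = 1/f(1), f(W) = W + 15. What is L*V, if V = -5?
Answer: -5/16 ≈ -0.31250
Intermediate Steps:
f(W) = 15 + W
L = 1/16 (L = 1/(15 + 1) = 1/16 ≈ 0.062500)
L*V = (1/16)*(-5) = -5/16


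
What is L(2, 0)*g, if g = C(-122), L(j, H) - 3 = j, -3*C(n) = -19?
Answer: 95/3 ≈ 31.667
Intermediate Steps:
C(n) = 19/3 (C(n) = -1/3*(-19) = 19/3)
L(j, H) = 3 + j
g = 19/3 ≈ 6.3333
L(2, 0)*g = (3 + 2)*(19/3) = 5*(19/3) = 95/3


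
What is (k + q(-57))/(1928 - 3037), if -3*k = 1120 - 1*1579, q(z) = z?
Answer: -96/1109 ≈ -0.086564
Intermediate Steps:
k = 153 (k = -(1120 - 1*1579)/3 = -(1120 - 1579)/3 = -⅓*(-459) = 153)
(k + q(-57))/(1928 - 3037) = (153 - 57)/(1928 - 3037) = 96/(-1109) = 96*(-1/1109) = -96/1109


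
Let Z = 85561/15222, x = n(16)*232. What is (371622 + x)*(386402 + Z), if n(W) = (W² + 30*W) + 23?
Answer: 536928949844425/2537 ≈ 2.1164e+11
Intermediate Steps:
n(W) = 23 + W² + 30*W
x = 176088 (x = (23 + 16² + 30*16)*232 = (23 + 256 + 480)*232 = 759*232 = 176088)
Z = 85561/15222 (Z = 85561*(1/15222) = 85561/15222 ≈ 5.6209)
(371622 + x)*(386402 + Z) = (371622 + 176088)*(386402 + 85561/15222) = 547710*(5881896805/15222) = 536928949844425/2537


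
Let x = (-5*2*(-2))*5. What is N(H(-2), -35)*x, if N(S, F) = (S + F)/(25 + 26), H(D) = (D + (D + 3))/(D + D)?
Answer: -3475/51 ≈ -68.137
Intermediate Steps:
H(D) = (3 + 2*D)/(2*D) (H(D) = (D + (3 + D))/((2*D)) = (3 + 2*D)*(1/(2*D)) = (3 + 2*D)/(2*D))
N(S, F) = F/51 + S/51 (N(S, F) = (F + S)/51 = (F + S)*(1/51) = F/51 + S/51)
x = 100 (x = -10*(-2)*5 = 20*5 = 100)
N(H(-2), -35)*x = ((1/51)*(-35) + ((3/2 - 2)/(-2))/51)*100 = (-35/51 + (-1/2*(-1/2))/51)*100 = (-35/51 + (1/51)*(1/4))*100 = (-35/51 + 1/204)*100 = -139/204*100 = -3475/51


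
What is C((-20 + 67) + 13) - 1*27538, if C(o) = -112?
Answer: -27650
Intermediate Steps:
C((-20 + 67) + 13) - 1*27538 = -112 - 1*27538 = -112 - 27538 = -27650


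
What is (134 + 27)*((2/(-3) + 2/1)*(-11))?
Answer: -7084/3 ≈ -2361.3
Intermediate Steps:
(134 + 27)*((2/(-3) + 2/1)*(-11)) = 161*((2*(-⅓) + 2*1)*(-11)) = 161*((-⅔ + 2)*(-11)) = 161*((4/3)*(-11)) = 161*(-44/3) = -7084/3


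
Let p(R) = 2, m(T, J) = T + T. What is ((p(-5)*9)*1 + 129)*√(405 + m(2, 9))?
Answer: 147*√409 ≈ 2972.9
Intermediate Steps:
m(T, J) = 2*T
((p(-5)*9)*1 + 129)*√(405 + m(2, 9)) = ((2*9)*1 + 129)*√(405 + 2*2) = (18*1 + 129)*√(405 + 4) = (18 + 129)*√409 = 147*√409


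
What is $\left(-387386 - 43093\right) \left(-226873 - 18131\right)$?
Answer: $105469076916$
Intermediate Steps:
$\left(-387386 - 43093\right) \left(-226873 - 18131\right) = \left(-430479\right) \left(-245004\right) = 105469076916$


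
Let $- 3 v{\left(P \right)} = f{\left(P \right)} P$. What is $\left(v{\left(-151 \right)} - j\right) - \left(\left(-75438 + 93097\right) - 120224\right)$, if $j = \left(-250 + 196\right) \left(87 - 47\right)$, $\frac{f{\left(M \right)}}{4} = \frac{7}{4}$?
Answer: $\frac{315232}{3} \approx 1.0508 \cdot 10^{5}$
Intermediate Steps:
$f{\left(M \right)} = 7$ ($f{\left(M \right)} = 4 \cdot \frac{7}{4} = 7$)
$v{\left(P \right)} = - \frac{7 P}{3}$
$j = -2160$ ($j = - 54 \left(87 - 47\right) = \left(-54\right) 40 = -2160$)
$\left(v{\left(-151 \right)} - j\right) - \left(\left(-75438 + 93097\right) - 120224\right) = \left(\left(- \frac{7}{3}\right) \left(-151\right) - -2160\right) - \left(\left(-75438 + 93097\right) - 120224\right) = \left(\frac{1057}{3} + 2160\right) - \left(17659 - 120224\right) = \frac{7537}{3} - -102565 = \frac{7537}{3} + 102565 = \frac{315232}{3}$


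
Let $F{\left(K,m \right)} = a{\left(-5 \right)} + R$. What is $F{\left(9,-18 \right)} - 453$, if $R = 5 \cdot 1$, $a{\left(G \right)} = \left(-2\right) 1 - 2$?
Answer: $-452$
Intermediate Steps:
$a{\left(G \right)} = -4$ ($a{\left(G \right)} = -2 - 2 = -4$)
$R = 5$
$F{\left(K,m \right)} = 1$ ($F{\left(K,m \right)} = -4 + 5 = 1$)
$F{\left(9,-18 \right)} - 453 = 1 - 453 = -452$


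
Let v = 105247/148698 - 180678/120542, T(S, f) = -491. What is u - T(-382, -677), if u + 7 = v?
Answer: 4330603857787/8962177158 ≈ 483.21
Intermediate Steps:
v = -7089886685/8962177158 (v = 105247*(1/148698) - 180678*1/120542 = 105247/148698 - 90339/60271 = -7089886685/8962177158 ≈ -0.79109)
u = -69825126791/8962177158 (u = -7 - 7089886685/8962177158 = -69825126791/8962177158 ≈ -7.7911)
u - T(-382, -677) = -69825126791/8962177158 - 1*(-491) = -69825126791/8962177158 + 491 = 4330603857787/8962177158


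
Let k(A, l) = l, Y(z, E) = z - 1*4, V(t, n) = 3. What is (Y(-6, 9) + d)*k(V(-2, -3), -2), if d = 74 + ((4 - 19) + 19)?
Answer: -136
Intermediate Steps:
d = 78 (d = 74 + (-15 + 19) = 74 + 4 = 78)
Y(z, E) = -4 + z (Y(z, E) = z - 4 = -4 + z)
(Y(-6, 9) + d)*k(V(-2, -3), -2) = ((-4 - 6) + 78)*(-2) = (-10 + 78)*(-2) = 68*(-2) = -136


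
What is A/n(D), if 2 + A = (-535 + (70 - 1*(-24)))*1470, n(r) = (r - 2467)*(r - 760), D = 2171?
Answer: 81034/52207 ≈ 1.5522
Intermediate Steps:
n(r) = (-2467 + r)*(-760 + r)
A = -648272 (A = -2 + (-535 + (70 - 1*(-24)))*1470 = -2 + (-535 + (70 + 24))*1470 = -2 + (-535 + 94)*1470 = -2 - 441*1470 = -2 - 648270 = -648272)
A/n(D) = -648272/(1874920 + 2171² - 3227*2171) = -648272/(1874920 + 4713241 - 7005817) = -648272/(-417656) = -648272*(-1/417656) = 81034/52207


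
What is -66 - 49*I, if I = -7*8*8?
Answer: 21886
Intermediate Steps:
I = -448 (I = -56*8 = -448)
-66 - 49*I = -66 - 49*(-448) = -66 + 21952 = 21886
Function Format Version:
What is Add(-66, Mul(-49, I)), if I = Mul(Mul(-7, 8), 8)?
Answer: 21886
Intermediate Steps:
I = -448 (I = Mul(-56, 8) = -448)
Add(-66, Mul(-49, I)) = Add(-66, Mul(-49, -448)) = Add(-66, 21952) = 21886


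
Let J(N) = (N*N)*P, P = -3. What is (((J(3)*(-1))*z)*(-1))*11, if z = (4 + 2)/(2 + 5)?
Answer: -1782/7 ≈ -254.57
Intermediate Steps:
J(N) = -3*N**2 (J(N) = (N*N)*(-3) = N**2*(-3) = -3*N**2)
z = 6/7 ≈ 0.85714
(((J(3)*(-1))*z)*(-1))*11 = (((-3*3**2*(-1))*(6/7))*(-1))*11 = (((-3*9*(-1))*(6/7))*(-1))*11 = ((-27*(-1)*(6/7))*(-1))*11 = ((27*(6/7))*(-1))*11 = ((162/7)*(-1))*11 = -162/7*11 = -1782/7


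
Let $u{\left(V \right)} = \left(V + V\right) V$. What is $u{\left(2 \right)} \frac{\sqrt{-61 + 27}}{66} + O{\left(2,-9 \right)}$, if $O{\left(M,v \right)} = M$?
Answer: $2 + \frac{4 i \sqrt{34}}{33} \approx 2.0 + 0.70678 i$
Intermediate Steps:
$u{\left(V \right)} = 2 V^{2}$ ($u{\left(V \right)} = 2 V V = 2 V^{2}$)
$u{\left(2 \right)} \frac{\sqrt{-61 + 27}}{66} + O{\left(2,-9 \right)} = 2 \cdot 2^{2} \frac{\sqrt{-61 + 27}}{66} + 2 = 2 \cdot 4 \sqrt{-34} \cdot \frac{1}{66} + 2 = 8 i \sqrt{34} \cdot \frac{1}{66} + 2 = 8 \frac{i \sqrt{34}}{66} + 2 = \frac{4 i \sqrt{34}}{33} + 2 = 2 + \frac{4 i \sqrt{34}}{33}$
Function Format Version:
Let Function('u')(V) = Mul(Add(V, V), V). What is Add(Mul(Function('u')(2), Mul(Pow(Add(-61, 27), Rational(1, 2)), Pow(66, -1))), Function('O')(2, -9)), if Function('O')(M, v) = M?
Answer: Add(2, Mul(Rational(4, 33), I, Pow(34, Rational(1, 2)))) ≈ Add(2.0000, Mul(0.70678, I))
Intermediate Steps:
Function('u')(V) = Mul(2, Pow(V, 2)) (Function('u')(V) = Mul(Mul(2, V), V) = Mul(2, Pow(V, 2)))
Add(Mul(Function('u')(2), Mul(Pow(Add(-61, 27), Rational(1, 2)), Pow(66, -1))), Function('O')(2, -9)) = Add(Mul(Mul(2, Pow(2, 2)), Mul(Pow(Add(-61, 27), Rational(1, 2)), Pow(66, -1))), 2) = Add(Mul(Mul(2, 4), Mul(Pow(-34, Rational(1, 2)), Rational(1, 66))), 2) = Add(Mul(8, Mul(Mul(I, Pow(34, Rational(1, 2))), Rational(1, 66))), 2) = Add(Mul(8, Mul(Rational(1, 66), I, Pow(34, Rational(1, 2)))), 2) = Add(Mul(Rational(4, 33), I, Pow(34, Rational(1, 2))), 2) = Add(2, Mul(Rational(4, 33), I, Pow(34, Rational(1, 2))))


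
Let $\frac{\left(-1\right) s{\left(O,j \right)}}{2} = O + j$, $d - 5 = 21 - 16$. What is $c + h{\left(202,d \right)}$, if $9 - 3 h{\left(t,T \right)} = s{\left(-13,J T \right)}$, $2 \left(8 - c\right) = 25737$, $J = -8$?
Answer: $- \frac{25839}{2} \approx -12920.0$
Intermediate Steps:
$c = - \frac{25721}{2}$ ($c = 8 - \frac{25737}{2} = - \frac{25721}{2} \approx -12861.0$)
$d = 10$ ($d = 5 + \left(21 - 16\right) = 5 + 5 = 10$)
$s{\left(O,j \right)} = - 2 O - 2 j$ ($s{\left(O,j \right)} = - 2 \left(O + j\right) = - 2 O - 2 j$)
$h{\left(t,T \right)} = - \frac{17}{3} - \frac{16 T}{3}$ ($h{\left(t,T \right)} = 3 - \frac{\left(-2\right) \left(-13\right) - 2 \left(- 8 T\right)}{3} = 3 - \frac{26 + 16 T}{3} = 3 - \left(\frac{26}{3} + \frac{16 T}{3}\right) = - \frac{17}{3} - \frac{16 T}{3}$)
$c + h{\left(202,d \right)} = - \frac{25721}{2} - 59 = - \frac{25839}{2}$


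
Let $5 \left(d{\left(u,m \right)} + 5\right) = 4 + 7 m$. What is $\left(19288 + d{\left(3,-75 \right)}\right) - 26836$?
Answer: $- \frac{38286}{5} \approx -7657.2$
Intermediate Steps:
$d{\left(u,m \right)} = - \frac{21}{5} + \frac{7 m}{5}$ ($d{\left(u,m \right)} = -5 + \frac{4 + 7 m}{5} = -5 + \left(\frac{4}{5} + \frac{7 m}{5}\right) = - \frac{21}{5} + \frac{7 m}{5}$)
$\left(19288 + d{\left(3,-75 \right)}\right) - 26836 = \left(19288 + \left(- \frac{21}{5} + \frac{7}{5} \left(-75\right)\right)\right) - 26836 = \left(19288 - \frac{546}{5}\right) - 26836 = \frac{95894}{5} - 26836 = - \frac{38286}{5}$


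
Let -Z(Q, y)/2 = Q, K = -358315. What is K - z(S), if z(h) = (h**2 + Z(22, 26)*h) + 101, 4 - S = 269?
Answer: -440301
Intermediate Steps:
S = -265 (S = 4 - 1*269 = 4 - 269 = -265)
Z(Q, y) = -2*Q
z(h) = 101 + h**2 - 44*h (z(h) = (h**2 + (-2*22)*h) + 101 = (h**2 - 44*h) + 101 = 101 + h**2 - 44*h)
K - z(S) = -358315 - (101 + (-265)**2 - 44*(-265)) = -358315 - (101 + 70225 + 11660) = -358315 - 1*81986 = -358315 - 81986 = -440301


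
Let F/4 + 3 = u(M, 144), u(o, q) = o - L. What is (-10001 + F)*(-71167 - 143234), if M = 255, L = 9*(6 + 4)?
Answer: 2005292553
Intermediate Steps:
L = 90 (L = 9*10 = 90)
u(o, q) = -90 + o (u(o, q) = o - 1*90 = o - 90 = -90 + o)
F = 648 (F = -12 + 4*(-90 + 255) = -12 + 4*165 = -12 + 660 = 648)
(-10001 + F)*(-71167 - 143234) = (-10001 + 648)*(-71167 - 143234) = -9353*(-214401) = 2005292553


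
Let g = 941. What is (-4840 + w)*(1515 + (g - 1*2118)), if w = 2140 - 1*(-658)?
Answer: -690196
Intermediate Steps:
w = 2798 (w = 2140 + 658 = 2798)
(-4840 + w)*(1515 + (g - 1*2118)) = (-4840 + 2798)*(1515 + (941 - 1*2118)) = -2042*(1515 + (941 - 2118)) = -2042*(1515 - 1177) = -2042*338 = -690196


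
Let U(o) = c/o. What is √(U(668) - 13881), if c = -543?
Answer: 3*I*√172066613/334 ≈ 117.82*I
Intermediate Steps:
U(o) = -543/o
√(U(668) - 13881) = √(-543/668 - 13881) = √(-9273051/668) = 3*I*√172066613/334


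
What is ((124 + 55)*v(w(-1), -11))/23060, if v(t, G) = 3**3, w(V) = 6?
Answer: 4833/23060 ≈ 0.20958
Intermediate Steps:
v(t, G) = 27
((124 + 55)*v(w(-1), -11))/23060 = ((124 + 55)*27)/23060 = (179*27)*(1/23060) = 4833*(1/23060) = 4833/23060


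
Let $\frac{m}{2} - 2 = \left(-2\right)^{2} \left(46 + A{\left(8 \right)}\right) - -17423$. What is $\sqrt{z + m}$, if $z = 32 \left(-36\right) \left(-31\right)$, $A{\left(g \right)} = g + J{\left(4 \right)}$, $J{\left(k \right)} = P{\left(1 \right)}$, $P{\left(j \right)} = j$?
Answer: $\sqrt{71002} \approx 266.46$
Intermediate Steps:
$J{\left(k \right)} = 1$
$A{\left(g \right)} = 1 + g$ ($A{\left(g \right)} = g + 1 = 1 + g$)
$m = 35290$ ($m = 4 + 2 \left(\left(-2\right)^{2} \left(46 + \left(1 + 8\right)\right) - -17423\right) = 4 + 2 \left(4 \left(46 + 9\right) + 17423\right) = 4 + 2 \left(4 \cdot 55 + 17423\right) = 4 + 2 \left(220 + 17423\right) = 4 + 2 \cdot 17643 = 4 + 35286 = 35290$)
$z = 35712$ ($z = \left(-1152\right) \left(-31\right) = 35712$)
$\sqrt{z + m} = \sqrt{35712 + 35290} = \sqrt{71002}$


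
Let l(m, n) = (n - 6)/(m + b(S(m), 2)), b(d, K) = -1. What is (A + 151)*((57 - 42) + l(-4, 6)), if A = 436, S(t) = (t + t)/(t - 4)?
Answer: 8805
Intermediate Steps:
S(t) = 2*t/(-4 + t) (S(t) = (2*t)/(-4 + t) = 2*t/(-4 + t))
l(m, n) = (-6 + n)/(-1 + m) (l(m, n) = (n - 6)/(m - 1) = (-6 + n)/(-1 + m))
(A + 151)*((57 - 42) + l(-4, 6)) = (436 + 151)*((57 - 42) + (-6 + 6)/(-1 - 4)) = 587*(15 + 0/(-5)) = 587*(15 - 1/5*0) = 587*(15 + 0) = 587*15 = 8805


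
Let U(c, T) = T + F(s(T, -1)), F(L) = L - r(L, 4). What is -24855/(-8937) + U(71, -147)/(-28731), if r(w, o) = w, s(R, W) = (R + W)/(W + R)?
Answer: 79491416/28529883 ≈ 2.7863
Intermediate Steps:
s(R, W) = 1 (s(R, W) = (R + W)/(R + W) = 1)
F(L) = 0 (F(L) = L - L = 0)
U(c, T) = T (U(c, T) = T + 0 = T)
-24855/(-8937) + U(71, -147)/(-28731) = -24855/(-8937) - 147/(-28731) = -24855*(-1/8937) - 147*(-1/28731) = 8285/2979 + 49/9577 = 79491416/28529883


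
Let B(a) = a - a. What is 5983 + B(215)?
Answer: 5983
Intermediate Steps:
B(a) = 0
5983 + B(215) = 5983 + 0 = 5983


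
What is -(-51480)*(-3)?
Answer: -154440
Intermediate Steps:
-(-51480)*(-3) = -1320*117 = -154440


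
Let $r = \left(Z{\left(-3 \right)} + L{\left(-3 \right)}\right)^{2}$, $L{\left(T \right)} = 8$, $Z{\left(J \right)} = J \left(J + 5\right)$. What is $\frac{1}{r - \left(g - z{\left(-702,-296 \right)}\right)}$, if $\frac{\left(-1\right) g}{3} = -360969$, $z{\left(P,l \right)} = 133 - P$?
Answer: $- \frac{1}{1082068} \approx -9.2416 \cdot 10^{-7}$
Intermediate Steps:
$g = 1082907$ ($g = \left(-3\right) \left(-360969\right) = 1082907$)
$Z{\left(J \right)} = J \left(5 + J\right)$
$r = 4$ ($r = \left(- 3 \left(5 - 3\right) + 8\right)^{2} = \left(\left(-3\right) 2 + 8\right)^{2} = \left(-6 + 8\right)^{2} = 2^{2} = 4$)
$\frac{1}{r - \left(g - z{\left(-702,-296 \right)}\right)} = \frac{1}{4 + \left(\left(133 - -702\right) - 1082907\right)} = \frac{1}{4 + \left(\left(133 + 702\right) - 1082907\right)} = \frac{1}{4 + \left(835 - 1082907\right)} = \frac{1}{4 - 1082072} = \frac{1}{-1082068} = - \frac{1}{1082068}$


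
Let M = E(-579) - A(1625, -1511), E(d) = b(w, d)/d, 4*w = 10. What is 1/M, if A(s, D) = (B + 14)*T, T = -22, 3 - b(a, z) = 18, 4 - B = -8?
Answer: 193/110401 ≈ 0.0017482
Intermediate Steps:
w = 5/2 (w = (¼)*10 = 5/2 ≈ 2.5000)
B = 12 (B = 4 - 1*(-8) = 4 + 8 = 12)
b(a, z) = -15 (b(a, z) = 3 - 1*18 = 3 - 18 = -15)
E(d) = -15/d
A(s, D) = -572 (A(s, D) = (12 + 14)*(-22) = 26*(-22) = -572)
M = 110401/193 (M = -15/(-579) - 1*(-572) = -15*(-1/579) + 572 = 5/193 + 572 = 110401/193 ≈ 572.03)
1/M = 1/(110401/193) = 193/110401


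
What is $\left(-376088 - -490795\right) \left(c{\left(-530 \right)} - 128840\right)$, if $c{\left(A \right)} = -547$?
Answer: $-14841594609$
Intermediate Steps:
$\left(-376088 - -490795\right) \left(c{\left(-530 \right)} - 128840\right) = \left(-376088 - -490795\right) \left(-547 - 128840\right) = \left(-376088 + 490795\right) \left(-129387\right) = 114707 \left(-129387\right) = -14841594609$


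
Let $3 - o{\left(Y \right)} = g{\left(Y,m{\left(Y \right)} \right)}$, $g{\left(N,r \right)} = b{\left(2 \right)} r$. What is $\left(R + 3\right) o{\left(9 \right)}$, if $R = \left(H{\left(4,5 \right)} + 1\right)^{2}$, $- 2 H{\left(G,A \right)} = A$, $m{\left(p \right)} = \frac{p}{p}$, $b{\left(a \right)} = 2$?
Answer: $\frac{21}{4} \approx 5.25$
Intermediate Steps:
$m{\left(p \right)} = 1$
$H{\left(G,A \right)} = - \frac{A}{2}$
$g{\left(N,r \right)} = 2 r$
$o{\left(Y \right)} = 1$ ($o{\left(Y \right)} = 3 - 2 \cdot 1 = 3 - 2 = 1$)
$R = \frac{9}{4}$ ($R = \left(\left(- \frac{1}{2}\right) 5 + 1\right)^{2} = \left(- \frac{5}{2} + 1\right)^{2} = \left(- \frac{3}{2}\right)^{2} = \frac{9}{4} \approx 2.25$)
$\left(R + 3\right) o{\left(9 \right)} = \left(\frac{9}{4} + 3\right) 1 = \frac{21}{4} \cdot 1 = \frac{21}{4}$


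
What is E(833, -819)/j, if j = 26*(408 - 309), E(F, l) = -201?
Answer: -67/858 ≈ -0.078089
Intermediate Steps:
j = 2574 (j = 26*99 = 2574)
E(833, -819)/j = -201/2574 = -201*1/2574 = -67/858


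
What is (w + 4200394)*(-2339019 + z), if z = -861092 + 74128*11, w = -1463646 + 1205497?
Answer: -9401083478235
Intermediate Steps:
w = -258149
z = -45684 (z = -861092 + 815408 = -45684)
(w + 4200394)*(-2339019 + z) = (-258149 + 4200394)*(-2339019 - 45684) = 3942245*(-2384703) = -9401083478235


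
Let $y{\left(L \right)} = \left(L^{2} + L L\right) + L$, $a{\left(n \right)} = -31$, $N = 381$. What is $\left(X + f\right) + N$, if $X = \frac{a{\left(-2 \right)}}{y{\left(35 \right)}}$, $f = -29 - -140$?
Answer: $\frac{1222589}{2485} \approx 491.99$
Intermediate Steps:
$y{\left(L \right)} = L + 2 L^{2}$ ($y{\left(L \right)} = \left(L^{2} + L^{2}\right) + L = 2 L^{2} + L = L + 2 L^{2}$)
$f = 111$ ($f = -29 + 140 = 111$)
$X = - \frac{31}{2485}$ ($X = - \frac{31}{35 \left(1 + 2 \cdot 35\right)} = - \frac{31}{35 \left(1 + 70\right)} = - \frac{31}{35 \cdot 71} = - \frac{31}{2485} \approx -0.012475$)
$\left(X + f\right) + N = \left(- \frac{31}{2485} + 111\right) + 381 = \frac{275804}{2485} + 381 = \frac{1222589}{2485}$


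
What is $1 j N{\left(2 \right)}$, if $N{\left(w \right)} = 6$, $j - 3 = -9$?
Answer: $-36$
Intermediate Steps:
$j = -6$ ($j = 3 - 9 = -6$)
$1 j N{\left(2 \right)} = 1 \left(-6\right) 6 = \left(-6\right) 6 = -36$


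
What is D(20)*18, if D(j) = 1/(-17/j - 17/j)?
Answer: -180/17 ≈ -10.588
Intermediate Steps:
D(j) = -j/34 (D(j) = 1/(-34/j) = -j/34)
D(20)*18 = -1/34*20*18 = -10/17*18 = -180/17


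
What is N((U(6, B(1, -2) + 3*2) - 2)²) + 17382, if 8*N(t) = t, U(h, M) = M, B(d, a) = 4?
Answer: 17390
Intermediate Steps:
N(t) = t/8
N((U(6, B(1, -2) + 3*2) - 2)²) + 17382 = ((4 + 3*2) - 2)²/8 + 17382 = ((4 + 6) - 2)²/8 + 17382 = (10 - 2)²/8 + 17382 = (⅛)*8² + 17382 = (⅛)*64 + 17382 = 8 + 17382 = 17390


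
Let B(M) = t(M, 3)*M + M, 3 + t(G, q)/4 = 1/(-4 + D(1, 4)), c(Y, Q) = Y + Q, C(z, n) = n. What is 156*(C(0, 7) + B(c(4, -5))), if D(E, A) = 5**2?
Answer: 19448/7 ≈ 2778.3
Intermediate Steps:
D(E, A) = 25
c(Y, Q) = Q + Y
t(G, q) = -248/21 (t(G, q) = -12 + 4/(-4 + 25) = -12 + 4/21 = -248/21)
B(M) = -227*M/21 (B(M) = -248*M/21 + M = -227*M/21)
156*(C(0, 7) + B(c(4, -5))) = 156*(7 - 227*(-5 + 4)/21) = 156*(7 - 227/21*(-1)) = 156*(7 + 227/21) = 156*(374/21) = 19448/7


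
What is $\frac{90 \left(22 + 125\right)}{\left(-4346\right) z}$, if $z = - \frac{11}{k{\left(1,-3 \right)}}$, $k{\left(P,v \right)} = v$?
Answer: $- \frac{19845}{23903} \approx -0.83023$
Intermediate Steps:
$z = \frac{11}{3}$ ($z = - \frac{11}{-3} = \left(-11\right) \left(- \frac{1}{3}\right) = \frac{11}{3} \approx 3.6667$)
$\frac{90 \left(22 + 125\right)}{\left(-4346\right) z} = \frac{90 \left(22 + 125\right)}{\left(-4346\right) \frac{11}{3}} = \frac{90 \cdot 147}{- \frac{47806}{3}} = 13230 \left(- \frac{3}{47806}\right) = - \frac{19845}{23903}$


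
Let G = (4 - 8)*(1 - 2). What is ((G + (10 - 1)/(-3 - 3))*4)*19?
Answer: 190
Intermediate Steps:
G = 4 (G = -4*(-1) = 4)
((G + (10 - 1)/(-3 - 3))*4)*19 = ((4 + (10 - 1)/(-3 - 3))*4)*19 = ((4 + 9/(-6))*4)*19 = ((4 + 9*(-1/6))*4)*19 = ((4 - 3/2)*4)*19 = ((5/2)*4)*19 = 10*19 = 190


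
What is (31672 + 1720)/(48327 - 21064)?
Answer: 33392/27263 ≈ 1.2248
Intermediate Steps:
(31672 + 1720)/(48327 - 21064) = 33392/27263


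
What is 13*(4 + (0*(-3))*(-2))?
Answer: 52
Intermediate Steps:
13*(4 + (0*(-3))*(-2)) = 13*(4 + 0*(-2)) = 13*(4 + 0) = 13*4 = 52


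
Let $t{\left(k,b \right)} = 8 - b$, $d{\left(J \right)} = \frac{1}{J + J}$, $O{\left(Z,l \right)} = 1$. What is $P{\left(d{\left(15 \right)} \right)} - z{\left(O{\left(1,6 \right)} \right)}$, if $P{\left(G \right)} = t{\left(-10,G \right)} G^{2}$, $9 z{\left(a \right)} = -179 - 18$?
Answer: $\frac{591239}{27000} \approx 21.898$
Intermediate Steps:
$d{\left(J \right)} = \frac{1}{2 J}$
$z{\left(a \right)} = - \frac{197}{9}$ ($z{\left(a \right)} = \frac{-179 - 18}{9} = \frac{1}{9} \left(-197\right) = - \frac{197}{9}$)
$P{\left(G \right)} = G^{2} \left(8 - G\right)$ ($P{\left(G \right)} = \left(8 - G\right) G^{2} = G^{2} \left(8 - G\right)$)
$P{\left(d{\left(15 \right)} \right)} - z{\left(O{\left(1,6 \right)} \right)} = \left(\frac{1}{2 \cdot 15}\right)^{2} \left(8 - \frac{1}{2 \cdot 15}\right) - - \frac{197}{9} = \left(\frac{1}{2} \cdot \frac{1}{15}\right)^{2} \left(8 - \frac{1}{2} \cdot \frac{1}{15}\right) + \frac{197}{9} = \frac{8 - \frac{1}{30}}{900} + \frac{197}{9} = \frac{1}{900} \cdot \frac{239}{30} + \frac{197}{9} = \frac{239}{27000} + \frac{197}{9} = \frac{591239}{27000}$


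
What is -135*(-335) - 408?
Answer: 44817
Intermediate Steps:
-135*(-335) - 408 = 45225 - 408 = 44817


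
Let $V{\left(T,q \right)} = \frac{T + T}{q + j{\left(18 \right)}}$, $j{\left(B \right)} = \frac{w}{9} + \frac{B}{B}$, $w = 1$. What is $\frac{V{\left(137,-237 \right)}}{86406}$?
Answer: $- \frac{411}{30573323} \approx -1.3443 \cdot 10^{-5}$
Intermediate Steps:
$j{\left(B \right)} = \frac{10}{9}$ ($j{\left(B \right)} = 1 \cdot \frac{1}{9} + \frac{B}{B} = 1 \cdot \frac{1}{9} + 1 = \frac{1}{9} + 1 = \frac{10}{9}$)
$V{\left(T,q \right)} = \frac{2 T}{\frac{10}{9} + q}$ ($V{\left(T,q \right)} = \frac{T + T}{q + \frac{10}{9}} = \frac{2 T}{\frac{10}{9} + q}$)
$\frac{V{\left(137,-237 \right)}}{86406} = \frac{18 \cdot 137 \frac{1}{10 + 9 \left(-237\right)}}{86406} = 18 \cdot 137 \frac{1}{10 - 2133} \cdot \frac{1}{86406} = 18 \cdot 137 \frac{1}{-2123} \cdot \frac{1}{86406} = 18 \cdot 137 \left(- \frac{1}{2123}\right) \frac{1}{86406} = \left(- \frac{2466}{2123}\right) \frac{1}{86406} = - \frac{411}{30573323}$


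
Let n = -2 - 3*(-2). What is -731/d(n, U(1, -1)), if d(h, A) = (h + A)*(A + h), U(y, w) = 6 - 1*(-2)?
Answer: -731/144 ≈ -5.0764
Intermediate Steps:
U(y, w) = 8 (U(y, w) = 6 + 2 = 8)
n = 4 (n = -2 + 6 = 4)
d(h, A) = (A + h)² (d(h, A) = (A + h)*(A + h) = (A + h)²)
-731/d(n, U(1, -1)) = -731/(8 + 4)² = -731/(12²) = -731/144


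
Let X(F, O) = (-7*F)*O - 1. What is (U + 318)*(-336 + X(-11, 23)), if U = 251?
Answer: 815946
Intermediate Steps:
X(F, O) = -1 - 7*F*O (X(F, O) = -7*F*O - 1 = -1 - 7*F*O)
(U + 318)*(-336 + X(-11, 23)) = (251 + 318)*(-336 + (-1 - 7*(-11)*23)) = 569*(-336 + (-1 + 1771)) = 569*(-336 + 1770) = 569*1434 = 815946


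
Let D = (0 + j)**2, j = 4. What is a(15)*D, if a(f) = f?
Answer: 240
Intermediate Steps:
D = 16 (D = (0 + 4)**2 = 4**2 = 16)
a(15)*D = 15*16 = 240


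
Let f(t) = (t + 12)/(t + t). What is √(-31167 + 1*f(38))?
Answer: I*√45004198/38 ≈ 176.54*I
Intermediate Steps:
f(t) = (12 + t)/(2*t) (f(t) = (12 + t)/((2*t)) = (12 + t)*(1/(2*t)) = (12 + t)/(2*t))
√(-31167 + 1*f(38)) = √(-31167 + 1*((½)*(12 + 38)/38)) = √(-31167 + 1*((½)*(1/38)*50)) = √(-31167 + 1*(25/38)) = √(-31167 + 25/38) = √(-1184321/38) = I*√45004198/38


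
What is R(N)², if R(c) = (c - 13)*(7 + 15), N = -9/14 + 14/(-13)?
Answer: 868421961/8281 ≈ 1.0487e+5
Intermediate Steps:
N = -313/182 (N = -9*1/14 + 14*(-1/13) = -9/14 - 14/13 = -313/182 ≈ -1.7198)
R(c) = -286 + 22*c (R(c) = (-13 + c)*22 = -286 + 22*c)
R(N)² = (-286 + 22*(-313/182))² = (-286 - 3443/91)² = (-29469/91)² = 868421961/8281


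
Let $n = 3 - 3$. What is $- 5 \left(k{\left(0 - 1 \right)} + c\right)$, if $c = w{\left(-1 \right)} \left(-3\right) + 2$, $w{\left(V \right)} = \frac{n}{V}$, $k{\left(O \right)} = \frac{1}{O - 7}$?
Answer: $- \frac{75}{8} \approx -9.375$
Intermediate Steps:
$n = 0$
$k{\left(O \right)} = \frac{1}{-7 + O}$
$w{\left(V \right)} = 0$ ($w{\left(V \right)} = \frac{0}{V} = 0$)
$c = 2$ ($c = 0 \left(-3\right) + 2 = 0 + 2 = 2$)
$- 5 \left(k{\left(0 - 1 \right)} + c\right) = - 5 \left(\frac{1}{-7 + \left(0 - 1\right)} + 2\right) = - 5 \left(\frac{1}{-7 - 1} + 2\right) = - 5 \left(\frac{1}{-8} + 2\right) = - 5 \left(- \frac{1}{8} + 2\right) = \left(-5\right) \frac{15}{8} = - \frac{75}{8}$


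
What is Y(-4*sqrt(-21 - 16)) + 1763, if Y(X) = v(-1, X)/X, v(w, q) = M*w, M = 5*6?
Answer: 1763 - 15*I*sqrt(37)/74 ≈ 1763.0 - 1.233*I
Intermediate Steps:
M = 30
v(w, q) = 30*w
Y(X) = -30/X (Y(X) = (30*(-1))/X = -30/X)
Y(-4*sqrt(-21 - 16)) + 1763 = -30*(-1/(4*sqrt(-21 - 16))) + 1763 = -30*I*sqrt(37)/148 + 1763 = -15*I*sqrt(37)/74 + 1763 = 1763 - 15*I*sqrt(37)/74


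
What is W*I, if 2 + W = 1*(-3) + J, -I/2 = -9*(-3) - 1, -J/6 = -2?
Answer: -364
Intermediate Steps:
J = 12 (J = -6*(-2) = 12)
I = -52 (I = -2*(-9*(-3) - 1) = -2*(27 - 1) = -2*26 = -52)
W = 7 (W = -2 + (1*(-3) + 12) = -2 + (-3 + 12) = -2 + 9 = 7)
W*I = 7*(-52) = -364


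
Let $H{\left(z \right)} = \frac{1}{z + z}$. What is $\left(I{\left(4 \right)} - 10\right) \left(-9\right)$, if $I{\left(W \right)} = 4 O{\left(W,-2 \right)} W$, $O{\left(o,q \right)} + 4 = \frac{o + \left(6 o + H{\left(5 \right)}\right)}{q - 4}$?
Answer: $\frac{6702}{5} \approx 1340.4$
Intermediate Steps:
$H{\left(z \right)} = \frac{1}{2 z}$
$O{\left(o,q \right)} = -4 + \frac{\frac{1}{10} + 7 o}{-4 + q}$ ($O{\left(o,q \right)} = -4 + \frac{o + \left(6 o + \frac{1}{2 \cdot 5}\right)}{q - 4} = -4 + \frac{o + \left(6 o + \frac{1}{2} \cdot \frac{1}{5}\right)}{-4 + q} = -4 + \frac{o + \left(6 o + \frac{1}{10}\right)}{-4 + q} = -4 + \frac{o + \left(\frac{1}{10} + 6 o\right)}{-4 + q} = -4 + \frac{\frac{1}{10} + 7 o}{-4 + q}$)
$I{\left(W \right)} = W \left(- \frac{241}{15} - \frac{14 W}{3}\right)$ ($I{\left(W \right)} = 4 \frac{161 - -80 + 70 W}{10 \left(-4 - 2\right)} W = 4 \frac{161 + 80 + 70 W}{10 \left(-6\right)} W = 4 \cdot \frac{1}{10} \left(- \frac{1}{6}\right) \left(241 + 70 W\right) W = 4 \left(- \frac{241}{60} - \frac{7 W}{6}\right) W = \left(- \frac{241}{15} - \frac{14 W}{3}\right) W = W \left(- \frac{241}{15} - \frac{14 W}{3}\right)$)
$\left(I{\left(4 \right)} - 10\right) \left(-9\right) = \left(\left(- \frac{1}{15}\right) 4 \left(241 + 70 \cdot 4\right) - 10\right) \left(-9\right) = \left(\left(- \frac{1}{15}\right) 4 \left(241 + 280\right) - 10\right) \left(-9\right) = \left(\left(- \frac{1}{15}\right) 4 \cdot 521 - 10\right) \left(-9\right) = \left(- \frac{2084}{15} - 10\right) \left(-9\right) = \left(- \frac{2234}{15}\right) \left(-9\right) = \frac{6702}{5}$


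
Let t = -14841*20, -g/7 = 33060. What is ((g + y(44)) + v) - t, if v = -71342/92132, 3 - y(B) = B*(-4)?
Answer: 3020926543/46066 ≈ 65578.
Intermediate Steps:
y(B) = 3 + 4*B (y(B) = 3 - B*(-4) = 3 - (-4)*B = 3 + 4*B)
g = -231420 (g = -7*33060 = -231420)
v = -35671/46066 (v = -71342*1/92132 = -35671/46066 ≈ -0.77435)
t = -296820
((g + y(44)) + v) - t = ((-231420 + (3 + 4*44)) - 35671/46066) - 1*(-296820) = ((-231420 + (3 + 176)) - 35671/46066) + 296820 = ((-231420 + 179) - 35671/46066) + 296820 = (-231241 - 35671/46066) + 296820 = -10652383577/46066 + 296820 = 3020926543/46066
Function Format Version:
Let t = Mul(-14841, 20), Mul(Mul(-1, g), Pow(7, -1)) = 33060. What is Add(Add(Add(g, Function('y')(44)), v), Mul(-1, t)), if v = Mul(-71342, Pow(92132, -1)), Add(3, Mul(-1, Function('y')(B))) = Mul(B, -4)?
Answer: Rational(3020926543, 46066) ≈ 65578.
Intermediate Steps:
Function('y')(B) = Add(3, Mul(4, B)) (Function('y')(B) = Add(3, Mul(-1, Mul(B, -4))) = Add(3, Mul(-1, Mul(-4, B))) = Add(3, Mul(4, B)))
g = -231420 (g = Mul(-7, 33060) = -231420)
v = Rational(-35671, 46066) (v = Mul(-71342, Rational(1, 92132)) = Rational(-35671, 46066) ≈ -0.77435)
t = -296820
Add(Add(Add(g, Function('y')(44)), v), Mul(-1, t)) = Add(Add(Add(-231420, Add(3, Mul(4, 44))), Rational(-35671, 46066)), Mul(-1, -296820)) = Add(Add(Add(-231420, Add(3, 176)), Rational(-35671, 46066)), 296820) = Add(Add(Add(-231420, 179), Rational(-35671, 46066)), 296820) = Add(Add(-231241, Rational(-35671, 46066)), 296820) = Add(Rational(-10652383577, 46066), 296820) = Rational(3020926543, 46066)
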